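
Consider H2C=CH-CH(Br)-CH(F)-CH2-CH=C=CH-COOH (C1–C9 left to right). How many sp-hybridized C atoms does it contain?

1

C1: sp2
C2: sp2
C3: sp3
C4: sp3
C5: sp3
C6: sp2
C7: sp ✓
C8: sp2
C9: sp2
C7 → 1 sp carbon.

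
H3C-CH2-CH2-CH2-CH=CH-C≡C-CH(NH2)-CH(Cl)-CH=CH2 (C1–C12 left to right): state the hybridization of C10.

sp3

C10: 4 σ bonds; 4 regions of electron density → sp3.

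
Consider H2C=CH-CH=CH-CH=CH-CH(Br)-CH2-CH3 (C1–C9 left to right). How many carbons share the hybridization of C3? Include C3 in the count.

C3 is sp2 (one π bond).
C1: sp2 ✓
C2: sp2 ✓
C3: sp2 ✓
C4: sp2 ✓
C5: sp2 ✓
C6: sp2 ✓
C7: sp3
C8: sp3
C9: sp3
6 carbons are sp2.

6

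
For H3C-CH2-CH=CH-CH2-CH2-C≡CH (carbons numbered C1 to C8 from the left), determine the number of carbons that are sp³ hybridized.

4

C1: sp3 ✓
C2: sp3 ✓
C3: sp2
C4: sp2
C5: sp3 ✓
C6: sp3 ✓
C7: sp
C8: sp
C1, C2, C5, C6 → 4 sp3 carbons.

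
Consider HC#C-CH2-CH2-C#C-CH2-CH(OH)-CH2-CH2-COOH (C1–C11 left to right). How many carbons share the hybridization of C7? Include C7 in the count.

C7 is sp3 (only σ bonds).
C1: sp
C2: sp
C3: sp3 ✓
C4: sp3 ✓
C5: sp
C6: sp
C7: sp3 ✓
C8: sp3 ✓
C9: sp3 ✓
C10: sp3 ✓
C11: sp2
6 carbons are sp3.

6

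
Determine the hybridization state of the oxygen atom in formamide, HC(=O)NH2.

The oxygen atom: 1 σ bond and 2 lone pairs, plus one π bond — 3 electron domains, sp2.

sp^2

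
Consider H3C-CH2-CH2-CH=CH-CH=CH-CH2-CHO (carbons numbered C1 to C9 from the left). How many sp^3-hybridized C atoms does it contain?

C1: sp3 ✓
C2: sp3 ✓
C3: sp3 ✓
C4: sp2
C5: sp2
C6: sp2
C7: sp2
C8: sp3 ✓
C9: sp2
C1, C2, C3, C8 → 4 sp3 carbons.

4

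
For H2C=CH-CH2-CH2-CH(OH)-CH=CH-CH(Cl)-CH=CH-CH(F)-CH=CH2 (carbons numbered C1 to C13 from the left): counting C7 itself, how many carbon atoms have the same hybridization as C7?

8

C7 is sp2 (one π bond).
C1: sp2 ✓
C2: sp2 ✓
C3: sp3
C4: sp3
C5: sp3
C6: sp2 ✓
C7: sp2 ✓
C8: sp3
C9: sp2 ✓
C10: sp2 ✓
C11: sp3
C12: sp2 ✓
C13: sp2 ✓
8 carbons are sp2.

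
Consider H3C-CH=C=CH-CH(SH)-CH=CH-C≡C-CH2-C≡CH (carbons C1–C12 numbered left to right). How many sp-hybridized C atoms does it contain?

C1: sp3
C2: sp2
C3: sp ✓
C4: sp2
C5: sp3
C6: sp2
C7: sp2
C8: sp ✓
C9: sp ✓
C10: sp3
C11: sp ✓
C12: sp ✓
C3, C8, C9, C11, C12 → 5 sp carbons.

5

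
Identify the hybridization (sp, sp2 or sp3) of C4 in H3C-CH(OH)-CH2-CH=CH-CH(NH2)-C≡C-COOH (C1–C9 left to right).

sp²

C4: 3 σ bonds, plus one π bond; 3 regions of electron density → sp2.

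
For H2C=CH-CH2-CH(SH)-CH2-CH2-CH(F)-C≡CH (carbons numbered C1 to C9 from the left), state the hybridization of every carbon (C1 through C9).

C1 carries 3 σ bonds, plus one π bond, giving a steric number of 3, so it is sp2.
C2 has 3 σ bonds, plus one π bond: steric number 3 → sp2.
C3 carries 4 σ bonds, giving a steric number of 4, so it is sp3.
C4: 4 σ bonds; 4 regions of electron density → sp3.
C5 has 4 σ bonds: steric number 4 → sp3.
C6 (4 σ bonds) has steric number 4: sp3.
C7 is sp3: 4 σ bonds, 4 electron-density regions.
C8: 2 σ bonds, plus two π bonds; 2 regions of electron density → sp.
C9 is sp: 2 σ bonds, plus two π bonds, 2 electron-density regions.

C1 sp2, C2 sp2, C3 sp3, C4 sp3, C5 sp3, C6 sp3, C7 sp3, C8 sp, C9 sp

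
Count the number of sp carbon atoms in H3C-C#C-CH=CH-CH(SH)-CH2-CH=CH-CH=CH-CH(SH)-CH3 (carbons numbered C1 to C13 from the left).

2

C1: sp3
C2: sp ✓
C3: sp ✓
C4: sp2
C5: sp2
C6: sp3
C7: sp3
C8: sp2
C9: sp2
C10: sp2
C11: sp2
C12: sp3
C13: sp3
C2, C3 → 2 sp carbons.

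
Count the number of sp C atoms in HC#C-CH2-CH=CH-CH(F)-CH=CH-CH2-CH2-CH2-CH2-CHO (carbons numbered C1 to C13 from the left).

2

C1: sp ✓
C2: sp ✓
C3: sp3
C4: sp2
C5: sp2
C6: sp3
C7: sp2
C8: sp2
C9: sp3
C10: sp3
C11: sp3
C12: sp3
C13: sp2
C1, C2 → 2 sp carbons.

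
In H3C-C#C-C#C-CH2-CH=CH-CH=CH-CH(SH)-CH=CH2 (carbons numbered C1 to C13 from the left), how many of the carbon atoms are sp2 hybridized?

C1: sp3
C2: sp
C3: sp
C4: sp
C5: sp
C6: sp3
C7: sp2 ✓
C8: sp2 ✓
C9: sp2 ✓
C10: sp2 ✓
C11: sp3
C12: sp2 ✓
C13: sp2 ✓
C7, C8, C9, C10, C12, C13 → 6 sp2 carbons.

6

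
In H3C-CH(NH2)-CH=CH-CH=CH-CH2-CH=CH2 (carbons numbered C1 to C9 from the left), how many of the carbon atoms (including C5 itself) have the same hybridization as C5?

C5 is sp2 (one π bond).
C1: sp3
C2: sp3
C3: sp2 ✓
C4: sp2 ✓
C5: sp2 ✓
C6: sp2 ✓
C7: sp3
C8: sp2 ✓
C9: sp2 ✓
6 carbons are sp2.

6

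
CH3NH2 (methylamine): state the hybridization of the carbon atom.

The carbon atom carries 4 σ bonds, giving a steric number of 4, so it is sp3.

sp^3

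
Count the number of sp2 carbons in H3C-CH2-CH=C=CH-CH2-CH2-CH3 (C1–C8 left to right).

2

C1: sp3
C2: sp3
C3: sp2 ✓
C4: sp
C5: sp2 ✓
C6: sp3
C7: sp3
C8: sp3
C3, C5 → 2 sp2 carbons.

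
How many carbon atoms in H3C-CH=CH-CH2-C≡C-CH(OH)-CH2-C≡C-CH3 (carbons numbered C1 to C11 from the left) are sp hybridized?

4

C1: sp3
C2: sp2
C3: sp2
C4: sp3
C5: sp ✓
C6: sp ✓
C7: sp3
C8: sp3
C9: sp ✓
C10: sp ✓
C11: sp3
C5, C6, C9, C10 → 4 sp carbons.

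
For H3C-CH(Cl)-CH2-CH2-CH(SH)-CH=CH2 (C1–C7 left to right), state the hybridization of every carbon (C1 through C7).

C1 — 4 σ bonds. Steric number 4, so sp3.
C2 has 4 σ bonds: steric number 4 → sp3.
C3 — 4 σ bonds. Steric number 4, so sp3.
C4 carries 4 σ bonds, giving a steric number of 4, so it is sp3.
C5: 4 σ bonds; 4 regions of electron density → sp3.
C6 is sp2: 3 σ bonds, plus one π bond, 3 electron-density regions.
C7: 3 σ bonds, plus one π bond — 3 electron domains, sp2.

C1 sp3, C2 sp3, C3 sp3, C4 sp3, C5 sp3, C6 sp2, C7 sp2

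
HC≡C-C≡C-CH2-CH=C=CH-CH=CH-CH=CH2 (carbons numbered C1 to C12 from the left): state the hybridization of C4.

sp

C4: 2 σ bonds, plus two π bonds — 2 electron domains, sp.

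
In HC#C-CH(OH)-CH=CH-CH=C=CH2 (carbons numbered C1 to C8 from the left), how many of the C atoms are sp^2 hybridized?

C1: sp
C2: sp
C3: sp3
C4: sp2 ✓
C5: sp2 ✓
C6: sp2 ✓
C7: sp
C8: sp2 ✓
C4, C5, C6, C8 → 4 sp2 carbons.

4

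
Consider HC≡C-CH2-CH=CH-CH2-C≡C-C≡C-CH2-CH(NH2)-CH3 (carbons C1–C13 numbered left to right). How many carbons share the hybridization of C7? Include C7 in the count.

6

C7 is sp (two π bonds).
C1: sp ✓
C2: sp ✓
C3: sp3
C4: sp2
C5: sp2
C6: sp3
C7: sp ✓
C8: sp ✓
C9: sp ✓
C10: sp ✓
C11: sp3
C12: sp3
C13: sp3
6 carbons are sp.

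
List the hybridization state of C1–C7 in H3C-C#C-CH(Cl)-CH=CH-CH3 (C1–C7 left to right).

C1 carries 4 σ bonds, giving a steric number of 4, so it is sp3.
C2: 2 σ bonds, plus two π bonds — 2 electron domains, sp.
C3 is sp: 2 σ bonds, plus two π bonds, 2 electron-density regions.
C4 carries 4 σ bonds, giving a steric number of 4, so it is sp3.
C5 — 3 σ bonds, plus one π bond. Steric number 3, so sp2.
C6 (3 σ bonds, plus one π bond) has steric number 3: sp2.
C7 has 4 σ bonds: steric number 4 → sp3.

C1 sp3, C2 sp, C3 sp, C4 sp3, C5 sp2, C6 sp2, C7 sp3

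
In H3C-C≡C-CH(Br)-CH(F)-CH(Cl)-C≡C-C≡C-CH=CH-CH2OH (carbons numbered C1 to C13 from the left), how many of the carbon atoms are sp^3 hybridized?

C1: sp3 ✓
C2: sp
C3: sp
C4: sp3 ✓
C5: sp3 ✓
C6: sp3 ✓
C7: sp
C8: sp
C9: sp
C10: sp
C11: sp2
C12: sp2
C13: sp3 ✓
C1, C4, C5, C6, C13 → 5 sp3 carbons.

5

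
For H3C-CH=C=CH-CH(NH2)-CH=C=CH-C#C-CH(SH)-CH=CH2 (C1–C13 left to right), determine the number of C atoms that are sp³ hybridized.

3

C1: sp3 ✓
C2: sp2
C3: sp
C4: sp2
C5: sp3 ✓
C6: sp2
C7: sp
C8: sp2
C9: sp
C10: sp
C11: sp3 ✓
C12: sp2
C13: sp2
C1, C5, C11 → 3 sp3 carbons.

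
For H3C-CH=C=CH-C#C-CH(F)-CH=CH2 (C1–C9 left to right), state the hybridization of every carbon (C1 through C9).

C1 sp3, C2 sp2, C3 sp, C4 sp2, C5 sp, C6 sp, C7 sp3, C8 sp2, C9 sp2

C1 carries 4 σ bonds, giving a steric number of 4, so it is sp3.
C2 has 3 σ bonds, plus one π bond: steric number 3 → sp2.
C3: 2 σ bonds, plus two π bonds — 2 electron domains, sp.
C4: 3 σ bonds, plus one π bond; 3 regions of electron density → sp2.
C5: 2 σ bonds, plus two π bonds; 2 regions of electron density → sp.
C6 — 2 σ bonds, plus two π bonds. Steric number 2, so sp.
C7 is sp3: 4 σ bonds, 4 electron-density regions.
C8 (3 σ bonds, plus one π bond) has steric number 3: sp2.
C9 is sp2: 3 σ bonds, plus one π bond, 3 electron-density regions.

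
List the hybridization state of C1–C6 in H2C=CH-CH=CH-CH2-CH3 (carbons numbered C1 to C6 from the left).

C1 sp2, C2 sp2, C3 sp2, C4 sp2, C5 sp3, C6 sp3

C1 carries 3 σ bonds, plus one π bond, giving a steric number of 3, so it is sp2.
C2 has 3 σ bonds, plus one π bond: steric number 3 → sp2.
C3: 3 σ bonds, plus one π bond; 3 regions of electron density → sp2.
C4: 3 σ bonds, plus one π bond; 3 regions of electron density → sp2.
C5 has 4 σ bonds: steric number 4 → sp3.
C6 has 4 σ bonds: steric number 4 → sp3.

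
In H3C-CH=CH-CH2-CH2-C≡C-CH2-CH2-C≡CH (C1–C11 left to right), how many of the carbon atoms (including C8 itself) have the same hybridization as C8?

C8 is sp3 (only σ bonds).
C1: sp3 ✓
C2: sp2
C3: sp2
C4: sp3 ✓
C5: sp3 ✓
C6: sp
C7: sp
C8: sp3 ✓
C9: sp3 ✓
C10: sp
C11: sp
5 carbons are sp3.

5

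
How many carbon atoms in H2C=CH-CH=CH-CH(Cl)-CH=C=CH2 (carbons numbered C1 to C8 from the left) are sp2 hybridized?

C1: sp2 ✓
C2: sp2 ✓
C3: sp2 ✓
C4: sp2 ✓
C5: sp3
C6: sp2 ✓
C7: sp
C8: sp2 ✓
C1, C2, C3, C4, C6, C8 → 6 sp2 carbons.

6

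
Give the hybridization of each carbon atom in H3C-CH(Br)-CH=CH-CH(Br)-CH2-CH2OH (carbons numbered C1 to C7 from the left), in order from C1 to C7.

C1 sp3, C2 sp3, C3 sp2, C4 sp2, C5 sp3, C6 sp3, C7 sp3

C1 is sp3: 4 σ bonds, 4 electron-density regions.
C2 — 4 σ bonds. Steric number 4, so sp3.
C3: 3 σ bonds, plus one π bond — 3 electron domains, sp2.
C4: 3 σ bonds, plus one π bond — 3 electron domains, sp2.
C5 is sp3: 4 σ bonds, 4 electron-density regions.
C6: 4 σ bonds — 4 electron domains, sp3.
C7 (4 σ bonds) has steric number 4: sp3.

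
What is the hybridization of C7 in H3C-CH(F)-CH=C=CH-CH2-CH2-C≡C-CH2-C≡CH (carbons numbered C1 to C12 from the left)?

C7: 4 σ bonds; 4 regions of electron density → sp3.

sp3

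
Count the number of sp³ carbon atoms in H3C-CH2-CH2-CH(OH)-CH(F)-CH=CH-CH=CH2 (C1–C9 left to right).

5

C1: sp3 ✓
C2: sp3 ✓
C3: sp3 ✓
C4: sp3 ✓
C5: sp3 ✓
C6: sp2
C7: sp2
C8: sp2
C9: sp2
C1, C2, C3, C4, C5 → 5 sp3 carbons.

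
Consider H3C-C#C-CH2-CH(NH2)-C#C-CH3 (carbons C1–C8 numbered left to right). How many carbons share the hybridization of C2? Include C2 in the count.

4

C2 is sp (two π bonds).
C1: sp3
C2: sp ✓
C3: sp ✓
C4: sp3
C5: sp3
C6: sp ✓
C7: sp ✓
C8: sp3
4 carbons are sp.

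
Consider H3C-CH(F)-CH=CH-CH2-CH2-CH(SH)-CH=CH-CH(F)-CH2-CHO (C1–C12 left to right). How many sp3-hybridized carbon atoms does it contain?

7

C1: sp3 ✓
C2: sp3 ✓
C3: sp2
C4: sp2
C5: sp3 ✓
C6: sp3 ✓
C7: sp3 ✓
C8: sp2
C9: sp2
C10: sp3 ✓
C11: sp3 ✓
C12: sp2
C1, C2, C5, C6, C7, C10, C11 → 7 sp3 carbons.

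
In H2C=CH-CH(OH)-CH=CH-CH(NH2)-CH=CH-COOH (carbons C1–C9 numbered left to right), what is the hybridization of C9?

sp^2

C9: 3 σ bonds, plus one π bond — 3 electron domains, sp2.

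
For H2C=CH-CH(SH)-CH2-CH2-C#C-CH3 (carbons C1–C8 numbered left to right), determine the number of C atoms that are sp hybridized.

2

C1: sp2
C2: sp2
C3: sp3
C4: sp3
C5: sp3
C6: sp ✓
C7: sp ✓
C8: sp3
C6, C7 → 2 sp carbons.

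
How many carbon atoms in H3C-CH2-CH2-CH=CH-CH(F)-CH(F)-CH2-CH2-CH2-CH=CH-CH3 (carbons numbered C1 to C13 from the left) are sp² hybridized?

4

C1: sp3
C2: sp3
C3: sp3
C4: sp2 ✓
C5: sp2 ✓
C6: sp3
C7: sp3
C8: sp3
C9: sp3
C10: sp3
C11: sp2 ✓
C12: sp2 ✓
C13: sp3
C4, C5, C11, C12 → 4 sp2 carbons.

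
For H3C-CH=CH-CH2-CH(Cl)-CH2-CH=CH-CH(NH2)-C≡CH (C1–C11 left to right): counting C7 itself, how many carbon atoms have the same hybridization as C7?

C7 is sp2 (one π bond).
C1: sp3
C2: sp2 ✓
C3: sp2 ✓
C4: sp3
C5: sp3
C6: sp3
C7: sp2 ✓
C8: sp2 ✓
C9: sp3
C10: sp
C11: sp
4 carbons are sp2.

4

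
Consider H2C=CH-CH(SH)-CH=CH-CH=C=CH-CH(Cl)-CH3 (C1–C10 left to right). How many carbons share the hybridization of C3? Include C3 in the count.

3

C3 is sp3 (only σ bonds).
C1: sp2
C2: sp2
C3: sp3 ✓
C4: sp2
C5: sp2
C6: sp2
C7: sp
C8: sp2
C9: sp3 ✓
C10: sp3 ✓
3 carbons are sp3.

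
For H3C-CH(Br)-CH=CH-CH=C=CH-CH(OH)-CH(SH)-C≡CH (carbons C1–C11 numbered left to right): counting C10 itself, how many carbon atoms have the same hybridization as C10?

3

C10 is sp (two π bonds).
C1: sp3
C2: sp3
C3: sp2
C4: sp2
C5: sp2
C6: sp ✓
C7: sp2
C8: sp3
C9: sp3
C10: sp ✓
C11: sp ✓
3 carbons are sp.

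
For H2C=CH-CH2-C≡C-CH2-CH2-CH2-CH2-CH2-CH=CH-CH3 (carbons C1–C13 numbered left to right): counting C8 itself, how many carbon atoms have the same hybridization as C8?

7

C8 is sp3 (only σ bonds).
C1: sp2
C2: sp2
C3: sp3 ✓
C4: sp
C5: sp
C6: sp3 ✓
C7: sp3 ✓
C8: sp3 ✓
C9: sp3 ✓
C10: sp3 ✓
C11: sp2
C12: sp2
C13: sp3 ✓
7 carbons are sp3.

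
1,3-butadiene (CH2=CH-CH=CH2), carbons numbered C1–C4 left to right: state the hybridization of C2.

C2 — 3 σ bonds, plus one π bond. Steric number 3, so sp2.

sp^2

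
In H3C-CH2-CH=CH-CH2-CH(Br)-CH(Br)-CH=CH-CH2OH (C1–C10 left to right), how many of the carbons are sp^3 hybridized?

6

C1: sp3 ✓
C2: sp3 ✓
C3: sp2
C4: sp2
C5: sp3 ✓
C6: sp3 ✓
C7: sp3 ✓
C8: sp2
C9: sp2
C10: sp3 ✓
C1, C2, C5, C6, C7, C10 → 6 sp3 carbons.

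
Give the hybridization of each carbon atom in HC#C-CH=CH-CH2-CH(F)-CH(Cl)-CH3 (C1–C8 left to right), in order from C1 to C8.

C1 sp, C2 sp, C3 sp2, C4 sp2, C5 sp3, C6 sp3, C7 sp3, C8 sp3

C1 is sp: 2 σ bonds, plus two π bonds, 2 electron-density regions.
C2 carries 2 σ bonds, plus two π bonds, giving a steric number of 2, so it is sp.
C3 has 3 σ bonds, plus one π bond: steric number 3 → sp2.
C4 carries 3 σ bonds, plus one π bond, giving a steric number of 3, so it is sp2.
C5 — 4 σ bonds. Steric number 4, so sp3.
C6 is sp3: 4 σ bonds, 4 electron-density regions.
C7 — 4 σ bonds. Steric number 4, so sp3.
C8: 4 σ bonds; 4 regions of electron density → sp3.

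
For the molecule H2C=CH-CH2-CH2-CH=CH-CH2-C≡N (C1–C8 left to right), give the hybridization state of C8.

C8: 2 σ bonds, plus two π bonds — 2 electron domains, sp.

sp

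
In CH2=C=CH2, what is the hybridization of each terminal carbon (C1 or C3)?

sp2

Each terminal carbon (C1 or C3) — 3 σ bonds, plus one π bond. Steric number 3, so sp2.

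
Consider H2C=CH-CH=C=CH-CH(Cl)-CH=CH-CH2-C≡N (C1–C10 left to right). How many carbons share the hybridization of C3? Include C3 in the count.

C3 is sp2 (one π bond).
C1: sp2 ✓
C2: sp2 ✓
C3: sp2 ✓
C4: sp
C5: sp2 ✓
C6: sp3
C7: sp2 ✓
C8: sp2 ✓
C9: sp3
C10: sp
6 carbons are sp2.

6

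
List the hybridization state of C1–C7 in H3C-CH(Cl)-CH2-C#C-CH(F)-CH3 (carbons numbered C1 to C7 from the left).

C1 has 4 σ bonds: steric number 4 → sp3.
C2 carries 4 σ bonds, giving a steric number of 4, so it is sp3.
C3 — 4 σ bonds. Steric number 4, so sp3.
C4 carries 2 σ bonds, plus two π bonds, giving a steric number of 2, so it is sp.
C5 is sp: 2 σ bonds, plus two π bonds, 2 electron-density regions.
C6: 4 σ bonds — 4 electron domains, sp3.
C7 — 4 σ bonds. Steric number 4, so sp3.

C1 sp3, C2 sp3, C3 sp3, C4 sp, C5 sp, C6 sp3, C7 sp3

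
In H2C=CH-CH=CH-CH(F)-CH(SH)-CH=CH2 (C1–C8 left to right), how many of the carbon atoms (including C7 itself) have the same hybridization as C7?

6

C7 is sp2 (one π bond).
C1: sp2 ✓
C2: sp2 ✓
C3: sp2 ✓
C4: sp2 ✓
C5: sp3
C6: sp3
C7: sp2 ✓
C8: sp2 ✓
6 carbons are sp2.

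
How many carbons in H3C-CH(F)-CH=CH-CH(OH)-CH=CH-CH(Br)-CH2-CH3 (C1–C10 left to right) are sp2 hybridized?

C1: sp3
C2: sp3
C3: sp2 ✓
C4: sp2 ✓
C5: sp3
C6: sp2 ✓
C7: sp2 ✓
C8: sp3
C9: sp3
C10: sp3
C3, C4, C6, C7 → 4 sp2 carbons.

4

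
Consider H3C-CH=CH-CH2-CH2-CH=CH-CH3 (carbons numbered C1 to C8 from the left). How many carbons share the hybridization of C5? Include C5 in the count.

4

C5 is sp3 (only σ bonds).
C1: sp3 ✓
C2: sp2
C3: sp2
C4: sp3 ✓
C5: sp3 ✓
C6: sp2
C7: sp2
C8: sp3 ✓
4 carbons are sp3.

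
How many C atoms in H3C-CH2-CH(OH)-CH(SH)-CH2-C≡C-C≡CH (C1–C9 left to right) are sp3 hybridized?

C1: sp3 ✓
C2: sp3 ✓
C3: sp3 ✓
C4: sp3 ✓
C5: sp3 ✓
C6: sp
C7: sp
C8: sp
C9: sp
C1, C2, C3, C4, C5 → 5 sp3 carbons.

5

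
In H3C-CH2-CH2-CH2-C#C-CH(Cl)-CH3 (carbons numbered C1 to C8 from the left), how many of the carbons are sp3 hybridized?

C1: sp3 ✓
C2: sp3 ✓
C3: sp3 ✓
C4: sp3 ✓
C5: sp
C6: sp
C7: sp3 ✓
C8: sp3 ✓
C1, C2, C3, C4, C7, C8 → 6 sp3 carbons.

6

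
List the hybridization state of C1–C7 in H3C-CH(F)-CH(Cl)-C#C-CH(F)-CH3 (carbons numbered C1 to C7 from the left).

C1 sp3, C2 sp3, C3 sp3, C4 sp, C5 sp, C6 sp3, C7 sp3

C1: 4 σ bonds; 4 regions of electron density → sp3.
C2 — 4 σ bonds. Steric number 4, so sp3.
C3 — 4 σ bonds. Steric number 4, so sp3.
C4 is sp: 2 σ bonds, plus two π bonds, 2 electron-density regions.
C5: 2 σ bonds, plus two π bonds — 2 electron domains, sp.
C6: 4 σ bonds; 4 regions of electron density → sp3.
C7: 4 σ bonds — 4 electron domains, sp3.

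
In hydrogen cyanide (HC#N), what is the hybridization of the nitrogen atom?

The nitrogen atom: 1 σ bond and 1 lone pair, plus two π bonds; 2 regions of electron density → sp.

sp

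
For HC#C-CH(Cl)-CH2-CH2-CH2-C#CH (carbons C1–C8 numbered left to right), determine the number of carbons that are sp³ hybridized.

4

C1: sp
C2: sp
C3: sp3 ✓
C4: sp3 ✓
C5: sp3 ✓
C6: sp3 ✓
C7: sp
C8: sp
C3, C4, C5, C6 → 4 sp3 carbons.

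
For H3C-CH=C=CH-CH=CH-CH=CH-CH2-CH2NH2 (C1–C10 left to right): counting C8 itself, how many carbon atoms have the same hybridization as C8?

6

C8 is sp2 (one π bond).
C1: sp3
C2: sp2 ✓
C3: sp
C4: sp2 ✓
C5: sp2 ✓
C6: sp2 ✓
C7: sp2 ✓
C8: sp2 ✓
C9: sp3
C10: sp3
6 carbons are sp2.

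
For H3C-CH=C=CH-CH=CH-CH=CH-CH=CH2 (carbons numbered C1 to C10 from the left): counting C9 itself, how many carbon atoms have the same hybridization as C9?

C9 is sp2 (one π bond).
C1: sp3
C2: sp2 ✓
C3: sp
C4: sp2 ✓
C5: sp2 ✓
C6: sp2 ✓
C7: sp2 ✓
C8: sp2 ✓
C9: sp2 ✓
C10: sp2 ✓
8 carbons are sp2.

8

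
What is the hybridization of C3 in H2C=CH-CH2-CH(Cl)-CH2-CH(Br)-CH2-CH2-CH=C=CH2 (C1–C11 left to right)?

sp³

C3 is sp3: 4 σ bonds, 4 electron-density regions.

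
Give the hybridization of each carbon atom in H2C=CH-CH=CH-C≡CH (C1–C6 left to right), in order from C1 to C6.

C1 sp2, C2 sp2, C3 sp2, C4 sp2, C5 sp, C6 sp

C1 has 3 σ bonds, plus one π bond: steric number 3 → sp2.
C2 carries 3 σ bonds, plus one π bond, giving a steric number of 3, so it is sp2.
C3: 3 σ bonds, plus one π bond — 3 electron domains, sp2.
C4 carries 3 σ bonds, plus one π bond, giving a steric number of 3, so it is sp2.
C5 (2 σ bonds, plus two π bonds) has steric number 2: sp.
C6 carries 2 σ bonds, plus two π bonds, giving a steric number of 2, so it is sp.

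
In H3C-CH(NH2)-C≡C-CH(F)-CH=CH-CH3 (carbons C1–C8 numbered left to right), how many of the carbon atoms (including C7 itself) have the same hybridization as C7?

2

C7 is sp2 (one π bond).
C1: sp3
C2: sp3
C3: sp
C4: sp
C5: sp3
C6: sp2 ✓
C7: sp2 ✓
C8: sp3
2 carbons are sp2.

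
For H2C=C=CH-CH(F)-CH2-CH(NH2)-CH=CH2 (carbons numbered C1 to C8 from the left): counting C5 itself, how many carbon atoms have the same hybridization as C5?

3

C5 is sp3 (only σ bonds).
C1: sp2
C2: sp
C3: sp2
C4: sp3 ✓
C5: sp3 ✓
C6: sp3 ✓
C7: sp2
C8: sp2
3 carbons are sp3.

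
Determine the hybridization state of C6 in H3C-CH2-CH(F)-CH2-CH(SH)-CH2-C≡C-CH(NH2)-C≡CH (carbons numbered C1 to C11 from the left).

C6: 4 σ bonds — 4 electron domains, sp3.

sp3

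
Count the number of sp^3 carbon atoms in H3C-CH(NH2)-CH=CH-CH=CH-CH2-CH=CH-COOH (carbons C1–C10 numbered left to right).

3

C1: sp3 ✓
C2: sp3 ✓
C3: sp2
C4: sp2
C5: sp2
C6: sp2
C7: sp3 ✓
C8: sp2
C9: sp2
C10: sp2
C1, C2, C7 → 3 sp3 carbons.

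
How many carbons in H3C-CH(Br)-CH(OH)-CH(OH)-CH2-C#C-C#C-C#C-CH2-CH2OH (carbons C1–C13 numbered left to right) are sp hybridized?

C1: sp3
C2: sp3
C3: sp3
C4: sp3
C5: sp3
C6: sp ✓
C7: sp ✓
C8: sp ✓
C9: sp ✓
C10: sp ✓
C11: sp ✓
C12: sp3
C13: sp3
C6, C7, C8, C9, C10, C11 → 6 sp carbons.

6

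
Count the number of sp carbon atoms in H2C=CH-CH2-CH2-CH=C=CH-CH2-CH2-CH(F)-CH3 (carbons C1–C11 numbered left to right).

C1: sp2
C2: sp2
C3: sp3
C4: sp3
C5: sp2
C6: sp ✓
C7: sp2
C8: sp3
C9: sp3
C10: sp3
C11: sp3
C6 → 1 sp carbon.

1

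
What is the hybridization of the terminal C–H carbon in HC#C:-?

The terminal C–H carbon carries 2 σ bonds, plus two π bonds, giving a steric number of 2, so it is sp.

sp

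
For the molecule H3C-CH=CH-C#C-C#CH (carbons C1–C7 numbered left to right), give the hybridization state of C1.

sp3

C1 carries 4 σ bonds, giving a steric number of 4, so it is sp3.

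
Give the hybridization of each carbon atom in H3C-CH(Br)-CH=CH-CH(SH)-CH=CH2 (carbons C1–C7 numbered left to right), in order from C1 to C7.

C1 is sp3: 4 σ bonds, 4 electron-density regions.
C2: 4 σ bonds — 4 electron domains, sp3.
C3 carries 3 σ bonds, plus one π bond, giving a steric number of 3, so it is sp2.
C4 is sp2: 3 σ bonds, plus one π bond, 3 electron-density regions.
C5 has 4 σ bonds: steric number 4 → sp3.
C6: 3 σ bonds, plus one π bond — 3 electron domains, sp2.
C7: 3 σ bonds, plus one π bond; 3 regions of electron density → sp2.

C1 sp3, C2 sp3, C3 sp2, C4 sp2, C5 sp3, C6 sp2, C7 sp2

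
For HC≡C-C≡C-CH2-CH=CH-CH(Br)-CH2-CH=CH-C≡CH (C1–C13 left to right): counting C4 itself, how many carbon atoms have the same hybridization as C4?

C4 is sp (two π bonds).
C1: sp ✓
C2: sp ✓
C3: sp ✓
C4: sp ✓
C5: sp3
C6: sp2
C7: sp2
C8: sp3
C9: sp3
C10: sp2
C11: sp2
C12: sp ✓
C13: sp ✓
6 carbons are sp.

6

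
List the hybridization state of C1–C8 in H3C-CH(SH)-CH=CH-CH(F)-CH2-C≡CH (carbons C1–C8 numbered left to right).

C1 sp3, C2 sp3, C3 sp2, C4 sp2, C5 sp3, C6 sp3, C7 sp, C8 sp

C1: 4 σ bonds — 4 electron domains, sp3.
C2 has 4 σ bonds: steric number 4 → sp3.
C3 (3 σ bonds, plus one π bond) has steric number 3: sp2.
C4 carries 3 σ bonds, plus one π bond, giving a steric number of 3, so it is sp2.
C5 (4 σ bonds) has steric number 4: sp3.
C6: 4 σ bonds — 4 electron domains, sp3.
C7: 2 σ bonds, plus two π bonds; 2 regions of electron density → sp.
C8 — 2 σ bonds, plus two π bonds. Steric number 2, so sp.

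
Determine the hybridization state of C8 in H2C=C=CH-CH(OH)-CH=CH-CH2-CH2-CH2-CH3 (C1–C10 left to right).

C8: 4 σ bonds — 4 electron domains, sp3.

sp^3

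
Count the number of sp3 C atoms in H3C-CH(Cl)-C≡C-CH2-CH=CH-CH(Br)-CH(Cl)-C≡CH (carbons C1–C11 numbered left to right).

C1: sp3 ✓
C2: sp3 ✓
C3: sp
C4: sp
C5: sp3 ✓
C6: sp2
C7: sp2
C8: sp3 ✓
C9: sp3 ✓
C10: sp
C11: sp
C1, C2, C5, C8, C9 → 5 sp3 carbons.

5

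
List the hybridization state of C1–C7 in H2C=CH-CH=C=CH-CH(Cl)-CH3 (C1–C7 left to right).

C1 is sp2: 3 σ bonds, plus one π bond, 3 electron-density regions.
C2 (3 σ bonds, plus one π bond) has steric number 3: sp2.
C3 is sp2: 3 σ bonds, plus one π bond, 3 electron-density regions.
C4 — 2 σ bonds, plus two π bonds. Steric number 2, so sp.
C5 — 3 σ bonds, plus one π bond. Steric number 3, so sp2.
C6 — 4 σ bonds. Steric number 4, so sp3.
C7: 4 σ bonds — 4 electron domains, sp3.

C1 sp2, C2 sp2, C3 sp2, C4 sp, C5 sp2, C6 sp3, C7 sp3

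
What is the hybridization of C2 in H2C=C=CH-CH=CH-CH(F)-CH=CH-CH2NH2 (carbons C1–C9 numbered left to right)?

C2 (2 σ bonds, plus two π bonds) has steric number 2: sp.

sp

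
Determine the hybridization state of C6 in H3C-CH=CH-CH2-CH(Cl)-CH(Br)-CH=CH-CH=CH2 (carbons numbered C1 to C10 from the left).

C6 — 4 σ bonds. Steric number 4, so sp3.

sp^3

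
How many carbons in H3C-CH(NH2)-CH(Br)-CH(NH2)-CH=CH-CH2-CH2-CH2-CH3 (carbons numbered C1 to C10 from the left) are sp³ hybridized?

8

C1: sp3 ✓
C2: sp3 ✓
C3: sp3 ✓
C4: sp3 ✓
C5: sp2
C6: sp2
C7: sp3 ✓
C8: sp3 ✓
C9: sp3 ✓
C10: sp3 ✓
C1, C2, C3, C4, C7, C8, C9, C10 → 8 sp3 carbons.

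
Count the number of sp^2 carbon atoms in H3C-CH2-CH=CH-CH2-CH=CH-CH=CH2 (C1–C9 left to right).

6

C1: sp3
C2: sp3
C3: sp2 ✓
C4: sp2 ✓
C5: sp3
C6: sp2 ✓
C7: sp2 ✓
C8: sp2 ✓
C9: sp2 ✓
C3, C4, C6, C7, C8, C9 → 6 sp2 carbons.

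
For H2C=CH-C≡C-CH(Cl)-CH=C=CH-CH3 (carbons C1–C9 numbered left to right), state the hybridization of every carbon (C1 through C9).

C1 sp2, C2 sp2, C3 sp, C4 sp, C5 sp3, C6 sp2, C7 sp, C8 sp2, C9 sp3

C1 carries 3 σ bonds, plus one π bond, giving a steric number of 3, so it is sp2.
C2 has 3 σ bonds, plus one π bond: steric number 3 → sp2.
C3 is sp: 2 σ bonds, plus two π bonds, 2 electron-density regions.
C4 (2 σ bonds, plus two π bonds) has steric number 2: sp.
C5 (4 σ bonds) has steric number 4: sp3.
C6: 3 σ bonds, plus one π bond; 3 regions of electron density → sp2.
C7 carries 2 σ bonds, plus two π bonds, giving a steric number of 2, so it is sp.
C8 — 3 σ bonds, plus one π bond. Steric number 3, so sp2.
C9: 4 σ bonds — 4 electron domains, sp3.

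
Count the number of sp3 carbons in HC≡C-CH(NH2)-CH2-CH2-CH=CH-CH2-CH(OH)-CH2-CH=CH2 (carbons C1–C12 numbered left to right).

C1: sp
C2: sp
C3: sp3 ✓
C4: sp3 ✓
C5: sp3 ✓
C6: sp2
C7: sp2
C8: sp3 ✓
C9: sp3 ✓
C10: sp3 ✓
C11: sp2
C12: sp2
C3, C4, C5, C8, C9, C10 → 6 sp3 carbons.

6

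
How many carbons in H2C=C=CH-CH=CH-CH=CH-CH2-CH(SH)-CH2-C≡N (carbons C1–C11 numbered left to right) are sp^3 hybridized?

3

C1: sp2
C2: sp
C3: sp2
C4: sp2
C5: sp2
C6: sp2
C7: sp2
C8: sp3 ✓
C9: sp3 ✓
C10: sp3 ✓
C11: sp
C8, C9, C10 → 3 sp3 carbons.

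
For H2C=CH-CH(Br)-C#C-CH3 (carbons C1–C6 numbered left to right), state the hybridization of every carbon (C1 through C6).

C1 sp2, C2 sp2, C3 sp3, C4 sp, C5 sp, C6 sp3

C1 (3 σ bonds, plus one π bond) has steric number 3: sp2.
C2 (3 σ bonds, plus one π bond) has steric number 3: sp2.
C3 — 4 σ bonds. Steric number 4, so sp3.
C4: 2 σ bonds, plus two π bonds; 2 regions of electron density → sp.
C5: 2 σ bonds, plus two π bonds — 2 electron domains, sp.
C6 carries 4 σ bonds, giving a steric number of 4, so it is sp3.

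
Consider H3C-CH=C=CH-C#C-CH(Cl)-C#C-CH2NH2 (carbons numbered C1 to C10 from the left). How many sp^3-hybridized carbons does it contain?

C1: sp3 ✓
C2: sp2
C3: sp
C4: sp2
C5: sp
C6: sp
C7: sp3 ✓
C8: sp
C9: sp
C10: sp3 ✓
C1, C7, C10 → 3 sp3 carbons.

3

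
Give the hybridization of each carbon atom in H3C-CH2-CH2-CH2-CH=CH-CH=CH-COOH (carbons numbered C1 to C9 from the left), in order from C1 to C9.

C1: 4 σ bonds — 4 electron domains, sp3.
C2: 4 σ bonds; 4 regions of electron density → sp3.
C3: 4 σ bonds — 4 electron domains, sp3.
C4: 4 σ bonds; 4 regions of electron density → sp3.
C5: 3 σ bonds, plus one π bond; 3 regions of electron density → sp2.
C6: 3 σ bonds, plus one π bond; 3 regions of electron density → sp2.
C7 (3 σ bonds, plus one π bond) has steric number 3: sp2.
C8: 3 σ bonds, plus one π bond — 3 electron domains, sp2.
C9 (3 σ bonds, plus one π bond) has steric number 3: sp2.

C1 sp3, C2 sp3, C3 sp3, C4 sp3, C5 sp2, C6 sp2, C7 sp2, C8 sp2, C9 sp2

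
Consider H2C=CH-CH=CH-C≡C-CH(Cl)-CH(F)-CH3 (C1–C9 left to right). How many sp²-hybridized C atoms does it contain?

C1: sp2 ✓
C2: sp2 ✓
C3: sp2 ✓
C4: sp2 ✓
C5: sp
C6: sp
C7: sp3
C8: sp3
C9: sp3
C1, C2, C3, C4 → 4 sp2 carbons.

4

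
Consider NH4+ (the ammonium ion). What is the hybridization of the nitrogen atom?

Four σ bonds, no lone pair → sp3, tetrahedral.

sp³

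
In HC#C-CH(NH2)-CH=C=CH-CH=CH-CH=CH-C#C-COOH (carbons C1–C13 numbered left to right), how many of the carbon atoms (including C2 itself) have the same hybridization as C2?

5

C2 is sp (two π bonds).
C1: sp ✓
C2: sp ✓
C3: sp3
C4: sp2
C5: sp ✓
C6: sp2
C7: sp2
C8: sp2
C9: sp2
C10: sp2
C11: sp ✓
C12: sp ✓
C13: sp2
5 carbons are sp.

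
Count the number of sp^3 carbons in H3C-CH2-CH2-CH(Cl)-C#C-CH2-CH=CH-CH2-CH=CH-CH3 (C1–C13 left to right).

C1: sp3 ✓
C2: sp3 ✓
C3: sp3 ✓
C4: sp3 ✓
C5: sp
C6: sp
C7: sp3 ✓
C8: sp2
C9: sp2
C10: sp3 ✓
C11: sp2
C12: sp2
C13: sp3 ✓
C1, C2, C3, C4, C7, C10, C13 → 7 sp3 carbons.

7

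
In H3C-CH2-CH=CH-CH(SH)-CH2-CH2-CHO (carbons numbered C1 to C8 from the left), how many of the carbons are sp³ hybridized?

C1: sp3 ✓
C2: sp3 ✓
C3: sp2
C4: sp2
C5: sp3 ✓
C6: sp3 ✓
C7: sp3 ✓
C8: sp2
C1, C2, C5, C6, C7 → 5 sp3 carbons.

5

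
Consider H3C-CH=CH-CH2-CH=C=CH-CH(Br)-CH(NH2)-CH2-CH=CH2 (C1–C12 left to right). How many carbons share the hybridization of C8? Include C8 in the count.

C8 is sp3 (only σ bonds).
C1: sp3 ✓
C2: sp2
C3: sp2
C4: sp3 ✓
C5: sp2
C6: sp
C7: sp2
C8: sp3 ✓
C9: sp3 ✓
C10: sp3 ✓
C11: sp2
C12: sp2
5 carbons are sp3.

5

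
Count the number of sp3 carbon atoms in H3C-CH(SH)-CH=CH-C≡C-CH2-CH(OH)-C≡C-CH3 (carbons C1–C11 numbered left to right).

5

C1: sp3 ✓
C2: sp3 ✓
C3: sp2
C4: sp2
C5: sp
C6: sp
C7: sp3 ✓
C8: sp3 ✓
C9: sp
C10: sp
C11: sp3 ✓
C1, C2, C7, C8, C11 → 5 sp3 carbons.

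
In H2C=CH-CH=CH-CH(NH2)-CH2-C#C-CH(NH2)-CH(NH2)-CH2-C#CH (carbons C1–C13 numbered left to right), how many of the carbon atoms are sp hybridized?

C1: sp2
C2: sp2
C3: sp2
C4: sp2
C5: sp3
C6: sp3
C7: sp ✓
C8: sp ✓
C9: sp3
C10: sp3
C11: sp3
C12: sp ✓
C13: sp ✓
C7, C8, C12, C13 → 4 sp carbons.

4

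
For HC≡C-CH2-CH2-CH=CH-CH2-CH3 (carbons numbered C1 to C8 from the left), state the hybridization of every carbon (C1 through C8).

C1 sp, C2 sp, C3 sp3, C4 sp3, C5 sp2, C6 sp2, C7 sp3, C8 sp3

C1 — 2 σ bonds, plus two π bonds. Steric number 2, so sp.
C2 has 2 σ bonds, plus two π bonds: steric number 2 → sp.
C3 (4 σ bonds) has steric number 4: sp3.
C4 carries 4 σ bonds, giving a steric number of 4, so it is sp3.
C5 — 3 σ bonds, plus one π bond. Steric number 3, so sp2.
C6: 3 σ bonds, plus one π bond — 3 electron domains, sp2.
C7 (4 σ bonds) has steric number 4: sp3.
C8: 4 σ bonds; 4 regions of electron density → sp3.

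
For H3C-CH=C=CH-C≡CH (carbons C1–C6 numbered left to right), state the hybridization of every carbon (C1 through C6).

C1: 4 σ bonds — 4 electron domains, sp3.
C2: 3 σ bonds, plus one π bond; 3 regions of electron density → sp2.
C3: 2 σ bonds, plus two π bonds — 2 electron domains, sp.
C4: 3 σ bonds, plus one π bond — 3 electron domains, sp2.
C5: 2 σ bonds, plus two π bonds — 2 electron domains, sp.
C6 — 2 σ bonds, plus two π bonds. Steric number 2, so sp.

C1 sp3, C2 sp2, C3 sp, C4 sp2, C5 sp, C6 sp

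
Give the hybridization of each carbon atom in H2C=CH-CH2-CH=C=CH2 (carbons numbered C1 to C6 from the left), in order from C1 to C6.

C1 has 3 σ bonds, plus one π bond: steric number 3 → sp2.
C2 is sp2: 3 σ bonds, plus one π bond, 3 electron-density regions.
C3: 4 σ bonds — 4 electron domains, sp3.
C4 is sp2: 3 σ bonds, plus one π bond, 3 electron-density regions.
C5 carries 2 σ bonds, plus two π bonds, giving a steric number of 2, so it is sp.
C6 is sp2: 3 σ bonds, plus one π bond, 3 electron-density regions.

C1 sp2, C2 sp2, C3 sp3, C4 sp2, C5 sp, C6 sp2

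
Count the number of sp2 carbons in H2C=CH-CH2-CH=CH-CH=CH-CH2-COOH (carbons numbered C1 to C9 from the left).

C1: sp2 ✓
C2: sp2 ✓
C3: sp3
C4: sp2 ✓
C5: sp2 ✓
C6: sp2 ✓
C7: sp2 ✓
C8: sp3
C9: sp2 ✓
C1, C2, C4, C5, C6, C7, C9 → 7 sp2 carbons.

7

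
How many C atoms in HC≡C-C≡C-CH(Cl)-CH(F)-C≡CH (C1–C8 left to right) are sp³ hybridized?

C1: sp
C2: sp
C3: sp
C4: sp
C5: sp3 ✓
C6: sp3 ✓
C7: sp
C8: sp
C5, C6 → 2 sp3 carbons.

2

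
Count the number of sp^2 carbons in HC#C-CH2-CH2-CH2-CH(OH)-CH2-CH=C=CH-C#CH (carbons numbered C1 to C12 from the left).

2

C1: sp
C2: sp
C3: sp3
C4: sp3
C5: sp3
C6: sp3
C7: sp3
C8: sp2 ✓
C9: sp
C10: sp2 ✓
C11: sp
C12: sp
C8, C10 → 2 sp2 carbons.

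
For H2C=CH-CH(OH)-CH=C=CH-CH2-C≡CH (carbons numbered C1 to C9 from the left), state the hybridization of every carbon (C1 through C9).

C1 — 3 σ bonds, plus one π bond. Steric number 3, so sp2.
C2 carries 3 σ bonds, plus one π bond, giving a steric number of 3, so it is sp2.
C3: 4 σ bonds; 4 regions of electron density → sp3.
C4 is sp2: 3 σ bonds, plus one π bond, 3 electron-density regions.
C5: 2 σ bonds, plus two π bonds; 2 regions of electron density → sp.
C6: 3 σ bonds, plus one π bond; 3 regions of electron density → sp2.
C7 is sp3: 4 σ bonds, 4 electron-density regions.
C8 carries 2 σ bonds, plus two π bonds, giving a steric number of 2, so it is sp.
C9 — 2 σ bonds, plus two π bonds. Steric number 2, so sp.

C1 sp2, C2 sp2, C3 sp3, C4 sp2, C5 sp, C6 sp2, C7 sp3, C8 sp, C9 sp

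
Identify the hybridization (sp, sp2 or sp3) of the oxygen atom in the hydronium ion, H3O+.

Three σ bonds + one lone pair = steric number 4 → sp3.

sp3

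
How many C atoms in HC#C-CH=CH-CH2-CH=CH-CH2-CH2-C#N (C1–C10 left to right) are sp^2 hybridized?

C1: sp
C2: sp
C3: sp2 ✓
C4: sp2 ✓
C5: sp3
C6: sp2 ✓
C7: sp2 ✓
C8: sp3
C9: sp3
C10: sp
C3, C4, C6, C7 → 4 sp2 carbons.

4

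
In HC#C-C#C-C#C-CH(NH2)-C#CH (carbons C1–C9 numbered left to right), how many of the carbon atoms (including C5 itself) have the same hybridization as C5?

8

C5 is sp (two π bonds).
C1: sp ✓
C2: sp ✓
C3: sp ✓
C4: sp ✓
C5: sp ✓
C6: sp ✓
C7: sp3
C8: sp ✓
C9: sp ✓
8 carbons are sp.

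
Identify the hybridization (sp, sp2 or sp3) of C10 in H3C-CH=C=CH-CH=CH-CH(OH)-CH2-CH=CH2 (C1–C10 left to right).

C10 carries 3 σ bonds, plus one π bond, giving a steric number of 3, so it is sp2.

sp^2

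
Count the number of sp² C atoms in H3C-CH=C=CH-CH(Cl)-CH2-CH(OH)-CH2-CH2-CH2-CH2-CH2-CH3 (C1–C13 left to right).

2

C1: sp3
C2: sp2 ✓
C3: sp
C4: sp2 ✓
C5: sp3
C6: sp3
C7: sp3
C8: sp3
C9: sp3
C10: sp3
C11: sp3
C12: sp3
C13: sp3
C2, C4 → 2 sp2 carbons.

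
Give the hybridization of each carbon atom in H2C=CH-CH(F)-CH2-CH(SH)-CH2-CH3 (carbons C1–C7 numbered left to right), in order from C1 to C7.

C1 — 3 σ bonds, plus one π bond. Steric number 3, so sp2.
C2: 3 σ bonds, plus one π bond; 3 regions of electron density → sp2.
C3: 4 σ bonds — 4 electron domains, sp3.
C4: 4 σ bonds; 4 regions of electron density → sp3.
C5 has 4 σ bonds: steric number 4 → sp3.
C6: 4 σ bonds; 4 regions of electron density → sp3.
C7: 4 σ bonds; 4 regions of electron density → sp3.

C1 sp2, C2 sp2, C3 sp3, C4 sp3, C5 sp3, C6 sp3, C7 sp3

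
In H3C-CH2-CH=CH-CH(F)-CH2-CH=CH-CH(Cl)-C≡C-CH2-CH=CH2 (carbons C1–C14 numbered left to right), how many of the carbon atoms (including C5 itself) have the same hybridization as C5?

C5 is sp3 (only σ bonds).
C1: sp3 ✓
C2: sp3 ✓
C3: sp2
C4: sp2
C5: sp3 ✓
C6: sp3 ✓
C7: sp2
C8: sp2
C9: sp3 ✓
C10: sp
C11: sp
C12: sp3 ✓
C13: sp2
C14: sp2
6 carbons are sp3.

6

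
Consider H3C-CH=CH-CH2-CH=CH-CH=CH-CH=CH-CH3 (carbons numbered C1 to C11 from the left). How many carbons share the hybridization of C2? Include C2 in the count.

C2 is sp2 (one π bond).
C1: sp3
C2: sp2 ✓
C3: sp2 ✓
C4: sp3
C5: sp2 ✓
C6: sp2 ✓
C7: sp2 ✓
C8: sp2 ✓
C9: sp2 ✓
C10: sp2 ✓
C11: sp3
8 carbons are sp2.

8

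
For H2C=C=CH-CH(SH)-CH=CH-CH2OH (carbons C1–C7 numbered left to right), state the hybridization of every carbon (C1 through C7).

C1 sp2, C2 sp, C3 sp2, C4 sp3, C5 sp2, C6 sp2, C7 sp3

C1 has 3 σ bonds, plus one π bond: steric number 3 → sp2.
C2 is sp: 2 σ bonds, plus two π bonds, 2 electron-density regions.
C3: 3 σ bonds, plus one π bond; 3 regions of electron density → sp2.
C4 has 4 σ bonds: steric number 4 → sp3.
C5 (3 σ bonds, plus one π bond) has steric number 3: sp2.
C6 is sp2: 3 σ bonds, plus one π bond, 3 electron-density regions.
C7 — 4 σ bonds. Steric number 4, so sp3.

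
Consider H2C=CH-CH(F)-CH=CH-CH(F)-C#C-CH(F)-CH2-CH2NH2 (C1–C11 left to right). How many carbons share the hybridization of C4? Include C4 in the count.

C4 is sp2 (one π bond).
C1: sp2 ✓
C2: sp2 ✓
C3: sp3
C4: sp2 ✓
C5: sp2 ✓
C6: sp3
C7: sp
C8: sp
C9: sp3
C10: sp3
C11: sp3
4 carbons are sp2.

4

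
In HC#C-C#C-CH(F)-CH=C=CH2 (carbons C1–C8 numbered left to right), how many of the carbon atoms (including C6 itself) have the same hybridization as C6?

C6 is sp2 (one π bond).
C1: sp
C2: sp
C3: sp
C4: sp
C5: sp3
C6: sp2 ✓
C7: sp
C8: sp2 ✓
2 carbons are sp2.

2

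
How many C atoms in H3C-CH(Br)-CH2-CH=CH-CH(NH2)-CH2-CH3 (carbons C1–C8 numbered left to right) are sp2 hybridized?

2

C1: sp3
C2: sp3
C3: sp3
C4: sp2 ✓
C5: sp2 ✓
C6: sp3
C7: sp3
C8: sp3
C4, C5 → 2 sp2 carbons.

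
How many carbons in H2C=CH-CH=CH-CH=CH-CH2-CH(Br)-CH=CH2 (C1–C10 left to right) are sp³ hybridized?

2

C1: sp2
C2: sp2
C3: sp2
C4: sp2
C5: sp2
C6: sp2
C7: sp3 ✓
C8: sp3 ✓
C9: sp2
C10: sp2
C7, C8 → 2 sp3 carbons.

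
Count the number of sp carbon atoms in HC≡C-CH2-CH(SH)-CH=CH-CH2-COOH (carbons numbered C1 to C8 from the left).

2

C1: sp ✓
C2: sp ✓
C3: sp3
C4: sp3
C5: sp2
C6: sp2
C7: sp3
C8: sp2
C1, C2 → 2 sp carbons.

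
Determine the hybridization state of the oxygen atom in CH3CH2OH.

The oxygen atom: 2 σ bonds and 2 lone pairs; 4 regions of electron density → sp3.

sp^3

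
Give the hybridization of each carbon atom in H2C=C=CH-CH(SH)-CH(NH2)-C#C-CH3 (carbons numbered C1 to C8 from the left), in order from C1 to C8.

C1: 3 σ bonds, plus one π bond — 3 electron domains, sp2.
C2: 2 σ bonds, plus two π bonds — 2 electron domains, sp.
C3: 3 σ bonds, plus one π bond — 3 electron domains, sp2.
C4 carries 4 σ bonds, giving a steric number of 4, so it is sp3.
C5: 4 σ bonds — 4 electron domains, sp3.
C6 (2 σ bonds, plus two π bonds) has steric number 2: sp.
C7 has 2 σ bonds, plus two π bonds: steric number 2 → sp.
C8: 4 σ bonds; 4 regions of electron density → sp3.

C1 sp2, C2 sp, C3 sp2, C4 sp3, C5 sp3, C6 sp, C7 sp, C8 sp3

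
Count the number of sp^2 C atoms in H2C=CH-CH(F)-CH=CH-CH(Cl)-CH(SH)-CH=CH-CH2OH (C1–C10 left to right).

6

C1: sp2 ✓
C2: sp2 ✓
C3: sp3
C4: sp2 ✓
C5: sp2 ✓
C6: sp3
C7: sp3
C8: sp2 ✓
C9: sp2 ✓
C10: sp3
C1, C2, C4, C5, C8, C9 → 6 sp2 carbons.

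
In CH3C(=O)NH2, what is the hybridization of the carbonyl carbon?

The carbonyl carbon: 3 σ bonds, plus one π bond; 3 regions of electron density → sp2.

sp^2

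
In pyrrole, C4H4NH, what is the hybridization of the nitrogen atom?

sp²

N has three σ bonds; its lone pair occupies the p orbital and is part of the aromatic π system, so N is sp2 (not the sp3 a naive steric count of 4 would give).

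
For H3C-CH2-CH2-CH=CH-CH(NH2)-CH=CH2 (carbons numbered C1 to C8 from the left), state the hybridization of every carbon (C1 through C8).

C1 sp3, C2 sp3, C3 sp3, C4 sp2, C5 sp2, C6 sp3, C7 sp2, C8 sp2

C1 (4 σ bonds) has steric number 4: sp3.
C2 has 4 σ bonds: steric number 4 → sp3.
C3 (4 σ bonds) has steric number 4: sp3.
C4 has 3 σ bonds, plus one π bond: steric number 3 → sp2.
C5: 3 σ bonds, plus one π bond; 3 regions of electron density → sp2.
C6 (4 σ bonds) has steric number 4: sp3.
C7 (3 σ bonds, plus one π bond) has steric number 3: sp2.
C8: 3 σ bonds, plus one π bond — 3 electron domains, sp2.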